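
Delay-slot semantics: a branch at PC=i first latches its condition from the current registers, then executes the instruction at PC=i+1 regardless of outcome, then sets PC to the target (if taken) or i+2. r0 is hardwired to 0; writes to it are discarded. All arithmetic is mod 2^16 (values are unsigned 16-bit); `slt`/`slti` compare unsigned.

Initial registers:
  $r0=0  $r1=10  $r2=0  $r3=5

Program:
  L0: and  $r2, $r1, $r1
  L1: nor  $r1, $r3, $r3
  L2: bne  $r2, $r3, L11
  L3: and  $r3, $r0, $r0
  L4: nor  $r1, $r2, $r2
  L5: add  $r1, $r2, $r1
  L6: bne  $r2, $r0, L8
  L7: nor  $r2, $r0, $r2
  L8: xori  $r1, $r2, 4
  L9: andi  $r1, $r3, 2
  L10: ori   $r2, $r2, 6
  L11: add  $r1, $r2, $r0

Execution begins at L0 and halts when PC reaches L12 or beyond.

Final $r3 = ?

0

#0 and  $r2, $r1, $r1 ; 0/10/10/5
#1 nor  $r1, $r3, $r3 ; 0/65530/10/5
#2 bne  $r2, $r3, L11 ; 0/65530/10/5 ; →target
#3 and  $r3, $r0, $r0 ; 0/65530/10/0
#11 add  $r1, $r2, $r0 ; 0/10/10/0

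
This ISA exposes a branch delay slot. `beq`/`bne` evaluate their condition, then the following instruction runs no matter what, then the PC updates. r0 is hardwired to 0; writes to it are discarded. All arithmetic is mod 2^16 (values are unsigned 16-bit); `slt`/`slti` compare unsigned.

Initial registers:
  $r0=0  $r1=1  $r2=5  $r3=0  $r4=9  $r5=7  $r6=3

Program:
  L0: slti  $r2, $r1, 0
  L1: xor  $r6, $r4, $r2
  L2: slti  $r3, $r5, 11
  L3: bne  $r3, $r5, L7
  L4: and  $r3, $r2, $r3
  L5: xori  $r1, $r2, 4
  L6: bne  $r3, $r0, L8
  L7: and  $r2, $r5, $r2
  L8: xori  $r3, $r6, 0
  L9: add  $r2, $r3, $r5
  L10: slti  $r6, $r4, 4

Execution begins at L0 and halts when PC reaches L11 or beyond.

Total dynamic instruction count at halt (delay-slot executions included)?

PC=0  slti  $r2, $r1, 0      | $r0=0 $r1=1 $r2=0 $r3=0 $r4=9 $r5=7 $r6=3
PC=1  xor  $r6, $r4, $r2     | $r0=0 $r1=1 $r2=0 $r3=0 $r4=9 $r5=7 $r6=9
PC=2  slti  $r3, $r5, 11     | $r0=0 $r1=1 $r2=0 $r3=1 $r4=9 $r5=7 $r6=9
PC=3  bne  $r3, $r5, L7      | $r0=0 $r1=1 $r2=0 $r3=1 $r4=9 $r5=7 $r6=9  [TAKEN]
PC=4  and  $r3, $r2, $r3     | $r0=0 $r1=1 $r2=0 $r3=0 $r4=9 $r5=7 $r6=9
PC=7  and  $r2, $r5, $r2     | $r0=0 $r1=1 $r2=0 $r3=0 $r4=9 $r5=7 $r6=9
PC=8  xori  $r3, $r6, 0      | $r0=0 $r1=1 $r2=0 $r3=9 $r4=9 $r5=7 $r6=9
PC=9  add  $r2, $r3, $r5     | $r0=0 $r1=1 $r2=16 $r3=9 $r4=9 $r5=7 $r6=9
PC=10 slti  $r6, $r4, 4      | $r0=0 $r1=1 $r2=16 $r3=9 $r4=9 $r5=7 $r6=0

9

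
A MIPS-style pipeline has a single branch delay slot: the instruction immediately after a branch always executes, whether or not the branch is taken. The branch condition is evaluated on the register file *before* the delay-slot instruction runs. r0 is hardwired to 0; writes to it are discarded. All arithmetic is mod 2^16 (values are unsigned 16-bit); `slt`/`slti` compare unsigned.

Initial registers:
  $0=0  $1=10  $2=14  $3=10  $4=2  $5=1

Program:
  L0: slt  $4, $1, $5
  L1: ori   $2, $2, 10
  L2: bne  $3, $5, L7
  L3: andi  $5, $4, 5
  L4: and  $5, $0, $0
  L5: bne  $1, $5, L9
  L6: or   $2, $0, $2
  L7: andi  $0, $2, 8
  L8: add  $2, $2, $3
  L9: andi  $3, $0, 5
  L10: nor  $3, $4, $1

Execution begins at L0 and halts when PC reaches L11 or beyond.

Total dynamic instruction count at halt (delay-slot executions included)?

8

#0 slt  $4, $1, $5 ; 0/10/14/10/0/1
#1 ori   $2, $2, 10 ; 0/10/14/10/0/1
#2 bne  $3, $5, L7 ; 0/10/14/10/0/1 ; →target
#3 andi  $5, $4, 5 ; 0/10/14/10/0/0
#7 andi  $0, $2, 8 ; 0/10/14/10/0/0
#8 add  $2, $2, $3 ; 0/10/24/10/0/0
#9 andi  $3, $0, 5 ; 0/10/24/0/0/0
#10 nor  $3, $4, $1 ; 0/10/24/65525/0/0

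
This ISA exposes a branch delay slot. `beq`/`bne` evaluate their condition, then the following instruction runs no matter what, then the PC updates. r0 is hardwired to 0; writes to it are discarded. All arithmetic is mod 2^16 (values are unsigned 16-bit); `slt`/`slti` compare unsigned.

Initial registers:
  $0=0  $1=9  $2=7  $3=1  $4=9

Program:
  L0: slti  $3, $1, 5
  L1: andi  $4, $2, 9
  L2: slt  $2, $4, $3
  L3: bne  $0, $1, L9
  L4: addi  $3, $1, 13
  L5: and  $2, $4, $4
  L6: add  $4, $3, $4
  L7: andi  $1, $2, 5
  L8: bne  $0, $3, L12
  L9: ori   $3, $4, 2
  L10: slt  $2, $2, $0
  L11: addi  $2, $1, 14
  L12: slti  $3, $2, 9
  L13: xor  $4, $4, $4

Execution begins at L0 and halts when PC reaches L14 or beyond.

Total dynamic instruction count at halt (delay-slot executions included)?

10

[0] slti  $3, $1, 5  →  {$0:0, $1:9, $2:7, $3:0, $4:9}
[1] andi  $4, $2, 9  →  {$0:0, $1:9, $2:7, $3:0, $4:1}
[2] slt  $2, $4, $3  →  {$0:0, $1:9, $2:0, $3:0, $4:1}
[3] bne  $0, $1, L9  →  {$0:0, $1:9, $2:0, $3:0, $4:1}  ⟨branch taken⟩
[4] addi  $3, $1, 13  →  {$0:0, $1:9, $2:0, $3:22, $4:1}
[9] ori   $3, $4, 2  →  {$0:0, $1:9, $2:0, $3:3, $4:1}
[10] slt  $2, $2, $0  →  {$0:0, $1:9, $2:0, $3:3, $4:1}
[11] addi  $2, $1, 14  →  {$0:0, $1:9, $2:23, $3:3, $4:1}
[12] slti  $3, $2, 9  →  {$0:0, $1:9, $2:23, $3:0, $4:1}
[13] xor  $4, $4, $4  →  {$0:0, $1:9, $2:23, $3:0, $4:0}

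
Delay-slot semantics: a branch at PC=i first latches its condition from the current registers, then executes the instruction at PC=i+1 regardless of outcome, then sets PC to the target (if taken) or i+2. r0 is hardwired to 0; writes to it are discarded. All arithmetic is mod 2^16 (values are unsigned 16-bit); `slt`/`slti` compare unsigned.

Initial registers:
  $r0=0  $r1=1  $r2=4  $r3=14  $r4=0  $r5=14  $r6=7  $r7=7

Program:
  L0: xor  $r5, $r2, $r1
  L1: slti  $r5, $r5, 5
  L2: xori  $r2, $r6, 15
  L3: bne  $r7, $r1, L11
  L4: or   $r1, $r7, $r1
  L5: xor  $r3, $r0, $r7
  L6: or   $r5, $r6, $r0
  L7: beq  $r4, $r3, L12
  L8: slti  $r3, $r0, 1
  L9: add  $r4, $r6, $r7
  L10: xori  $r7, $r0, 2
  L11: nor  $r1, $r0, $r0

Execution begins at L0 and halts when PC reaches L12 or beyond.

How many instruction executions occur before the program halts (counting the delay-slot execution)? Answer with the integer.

  step pc=0: xor  $r5, $r2, $r1  regs=(0,1,4,14,0,5,7,7)
  step pc=1: slti  $r5, $r5, 5  regs=(0,1,4,14,0,0,7,7)
  step pc=2: xori  $r2, $r6, 15  regs=(0,1,8,14,0,0,7,7)
  step pc=3: bne  $r7, $r1, L11  cond=T  regs=(0,1,8,14,0,0,7,7)
  step pc=4: or   $r1, $r7, $r1  regs=(0,7,8,14,0,0,7,7)
  step pc=11: nor  $r1, $r0, $r0  regs=(0,65535,8,14,0,0,7,7)

6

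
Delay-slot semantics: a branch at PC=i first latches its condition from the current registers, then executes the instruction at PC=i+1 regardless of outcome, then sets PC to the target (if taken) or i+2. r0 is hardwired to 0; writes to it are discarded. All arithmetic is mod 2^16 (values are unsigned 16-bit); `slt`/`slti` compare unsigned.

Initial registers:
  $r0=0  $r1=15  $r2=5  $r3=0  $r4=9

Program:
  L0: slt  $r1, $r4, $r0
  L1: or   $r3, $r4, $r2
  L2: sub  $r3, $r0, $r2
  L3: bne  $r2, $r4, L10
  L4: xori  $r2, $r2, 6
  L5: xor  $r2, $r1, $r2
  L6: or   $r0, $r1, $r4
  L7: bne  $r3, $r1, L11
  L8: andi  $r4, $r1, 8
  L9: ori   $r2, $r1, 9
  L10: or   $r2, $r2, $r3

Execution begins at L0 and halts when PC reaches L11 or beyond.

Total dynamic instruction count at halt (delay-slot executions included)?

  step pc=0: slt  $r1, $r4, $r0  regs=(0,0,5,0,9)
  step pc=1: or   $r3, $r4, $r2  regs=(0,0,5,13,9)
  step pc=2: sub  $r3, $r0, $r2  regs=(0,0,5,65531,9)
  step pc=3: bne  $r2, $r4, L10  cond=T  regs=(0,0,5,65531,9)
  step pc=4: xori  $r2, $r2, 6  regs=(0,0,3,65531,9)
  step pc=10: or   $r2, $r2, $r3  regs=(0,0,65531,65531,9)

6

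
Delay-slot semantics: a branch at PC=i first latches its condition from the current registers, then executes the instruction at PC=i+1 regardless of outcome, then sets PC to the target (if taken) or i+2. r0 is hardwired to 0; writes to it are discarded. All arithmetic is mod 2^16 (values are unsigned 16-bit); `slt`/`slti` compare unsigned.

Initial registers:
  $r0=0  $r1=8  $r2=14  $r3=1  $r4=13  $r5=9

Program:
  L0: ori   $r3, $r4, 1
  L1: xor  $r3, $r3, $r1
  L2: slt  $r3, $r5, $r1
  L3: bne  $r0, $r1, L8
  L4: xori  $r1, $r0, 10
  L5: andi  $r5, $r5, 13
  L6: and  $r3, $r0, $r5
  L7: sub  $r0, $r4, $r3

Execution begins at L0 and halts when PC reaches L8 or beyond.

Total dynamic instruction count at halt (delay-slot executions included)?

5

[0] ori   $r3, $r4, 1  →  {$r0:0, $r1:8, $r2:14, $r3:13, $r4:13, $r5:9}
[1] xor  $r3, $r3, $r1  →  {$r0:0, $r1:8, $r2:14, $r3:5, $r4:13, $r5:9}
[2] slt  $r3, $r5, $r1  →  {$r0:0, $r1:8, $r2:14, $r3:0, $r4:13, $r5:9}
[3] bne  $r0, $r1, L8  →  {$r0:0, $r1:8, $r2:14, $r3:0, $r4:13, $r5:9}  ⟨branch taken⟩
[4] xori  $r1, $r0, 10  →  {$r0:0, $r1:10, $r2:14, $r3:0, $r4:13, $r5:9}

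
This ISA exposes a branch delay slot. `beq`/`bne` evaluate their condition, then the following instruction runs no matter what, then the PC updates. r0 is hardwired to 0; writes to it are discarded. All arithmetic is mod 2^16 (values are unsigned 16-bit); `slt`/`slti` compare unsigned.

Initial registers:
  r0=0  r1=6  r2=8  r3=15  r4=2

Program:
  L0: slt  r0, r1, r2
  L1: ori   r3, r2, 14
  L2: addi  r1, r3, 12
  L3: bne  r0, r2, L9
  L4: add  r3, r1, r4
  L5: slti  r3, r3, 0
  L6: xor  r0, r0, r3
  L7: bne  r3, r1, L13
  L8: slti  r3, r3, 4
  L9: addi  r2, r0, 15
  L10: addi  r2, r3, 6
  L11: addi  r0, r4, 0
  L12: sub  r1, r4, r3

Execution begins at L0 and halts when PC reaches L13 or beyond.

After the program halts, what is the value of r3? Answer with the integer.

28

[0] slt  r0, r1, r2  →  {r0:0, r1:6, r2:8, r3:15, r4:2}
[1] ori   r3, r2, 14  →  {r0:0, r1:6, r2:8, r3:14, r4:2}
[2] addi  r1, r3, 12  →  {r0:0, r1:26, r2:8, r3:14, r4:2}
[3] bne  r0, r2, L9  →  {r0:0, r1:26, r2:8, r3:14, r4:2}  ⟨branch taken⟩
[4] add  r3, r1, r4  →  {r0:0, r1:26, r2:8, r3:28, r4:2}
[9] addi  r2, r0, 15  →  {r0:0, r1:26, r2:15, r3:28, r4:2}
[10] addi  r2, r3, 6  →  {r0:0, r1:26, r2:34, r3:28, r4:2}
[11] addi  r0, r4, 0  →  {r0:0, r1:26, r2:34, r3:28, r4:2}
[12] sub  r1, r4, r3  →  {r0:0, r1:65510, r2:34, r3:28, r4:2}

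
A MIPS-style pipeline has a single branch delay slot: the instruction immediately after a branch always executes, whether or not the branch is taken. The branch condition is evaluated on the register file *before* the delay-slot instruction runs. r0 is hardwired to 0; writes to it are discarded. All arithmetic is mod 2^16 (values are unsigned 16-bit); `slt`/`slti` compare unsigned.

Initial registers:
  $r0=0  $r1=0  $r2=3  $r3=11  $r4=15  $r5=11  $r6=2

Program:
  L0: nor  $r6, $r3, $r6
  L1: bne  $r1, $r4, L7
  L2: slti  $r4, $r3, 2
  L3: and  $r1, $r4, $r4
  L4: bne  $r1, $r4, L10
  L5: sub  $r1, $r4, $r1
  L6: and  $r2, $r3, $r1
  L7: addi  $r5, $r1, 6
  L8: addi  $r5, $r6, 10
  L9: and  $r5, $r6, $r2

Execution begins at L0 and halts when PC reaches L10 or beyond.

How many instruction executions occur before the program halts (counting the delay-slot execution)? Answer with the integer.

PC=0  nor  $r6, $r3, $r6     | $r0=0 $r1=0 $r2=3 $r3=11 $r4=15 $r5=11 $r6=65524
PC=1  bne  $r1, $r4, L7      | $r0=0 $r1=0 $r2=3 $r3=11 $r4=15 $r5=11 $r6=65524  [TAKEN]
PC=2  slti  $r4, $r3, 2      | $r0=0 $r1=0 $r2=3 $r3=11 $r4=0 $r5=11 $r6=65524
PC=7  addi  $r5, $r1, 6      | $r0=0 $r1=0 $r2=3 $r3=11 $r4=0 $r5=6 $r6=65524
PC=8  addi  $r5, $r6, 10     | $r0=0 $r1=0 $r2=3 $r3=11 $r4=0 $r5=65534 $r6=65524
PC=9  and  $r5, $r6, $r2     | $r0=0 $r1=0 $r2=3 $r3=11 $r4=0 $r5=0 $r6=65524

6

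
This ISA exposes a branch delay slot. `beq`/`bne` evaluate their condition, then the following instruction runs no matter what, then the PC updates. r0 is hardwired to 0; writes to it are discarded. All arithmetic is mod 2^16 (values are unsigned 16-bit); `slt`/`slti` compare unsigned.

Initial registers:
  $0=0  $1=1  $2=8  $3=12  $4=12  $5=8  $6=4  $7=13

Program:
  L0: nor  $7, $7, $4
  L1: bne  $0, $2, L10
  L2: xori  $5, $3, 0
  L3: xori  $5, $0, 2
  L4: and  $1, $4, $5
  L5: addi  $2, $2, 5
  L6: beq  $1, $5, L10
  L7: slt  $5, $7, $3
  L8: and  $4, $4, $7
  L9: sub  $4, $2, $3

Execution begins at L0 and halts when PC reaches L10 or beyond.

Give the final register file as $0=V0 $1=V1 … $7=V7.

$0=0 $1=1 $2=8 $3=12 $4=12 $5=12 $6=4 $7=65522

[0] nor  $7, $7, $4  →  {$0:0, $1:1, $2:8, $3:12, $4:12, $5:8, $6:4, $7:65522}
[1] bne  $0, $2, L10  →  {$0:0, $1:1, $2:8, $3:12, $4:12, $5:8, $6:4, $7:65522}  ⟨branch taken⟩
[2] xori  $5, $3, 0  →  {$0:0, $1:1, $2:8, $3:12, $4:12, $5:12, $6:4, $7:65522}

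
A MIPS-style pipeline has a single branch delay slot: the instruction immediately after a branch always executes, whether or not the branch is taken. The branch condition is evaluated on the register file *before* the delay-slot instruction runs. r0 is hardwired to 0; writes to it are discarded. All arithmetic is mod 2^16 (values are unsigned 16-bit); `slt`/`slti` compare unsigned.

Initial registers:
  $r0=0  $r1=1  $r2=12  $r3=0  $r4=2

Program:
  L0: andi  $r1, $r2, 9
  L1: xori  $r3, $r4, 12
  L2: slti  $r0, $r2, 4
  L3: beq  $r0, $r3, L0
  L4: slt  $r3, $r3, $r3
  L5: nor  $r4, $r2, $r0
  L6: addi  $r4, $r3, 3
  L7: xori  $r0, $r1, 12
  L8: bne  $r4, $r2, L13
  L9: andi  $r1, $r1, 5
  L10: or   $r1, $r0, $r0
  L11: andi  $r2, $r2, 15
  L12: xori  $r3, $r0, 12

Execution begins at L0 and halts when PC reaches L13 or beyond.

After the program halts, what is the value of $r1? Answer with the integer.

0

[0] andi  $r1, $r2, 9  →  {$r0:0, $r1:8, $r2:12, $r3:0, $r4:2}
[1] xori  $r3, $r4, 12  →  {$r0:0, $r1:8, $r2:12, $r3:14, $r4:2}
[2] slti  $r0, $r2, 4  →  {$r0:0, $r1:8, $r2:12, $r3:14, $r4:2}
[3] beq  $r0, $r3, L0  →  {$r0:0, $r1:8, $r2:12, $r3:14, $r4:2}  ⟨branch fallthrough⟩
[4] slt  $r3, $r3, $r3  →  {$r0:0, $r1:8, $r2:12, $r3:0, $r4:2}
[5] nor  $r4, $r2, $r0  →  {$r0:0, $r1:8, $r2:12, $r3:0, $r4:65523}
[6] addi  $r4, $r3, 3  →  {$r0:0, $r1:8, $r2:12, $r3:0, $r4:3}
[7] xori  $r0, $r1, 12  →  {$r0:0, $r1:8, $r2:12, $r3:0, $r4:3}
[8] bne  $r4, $r2, L13  →  {$r0:0, $r1:8, $r2:12, $r3:0, $r4:3}  ⟨branch taken⟩
[9] andi  $r1, $r1, 5  →  {$r0:0, $r1:0, $r2:12, $r3:0, $r4:3}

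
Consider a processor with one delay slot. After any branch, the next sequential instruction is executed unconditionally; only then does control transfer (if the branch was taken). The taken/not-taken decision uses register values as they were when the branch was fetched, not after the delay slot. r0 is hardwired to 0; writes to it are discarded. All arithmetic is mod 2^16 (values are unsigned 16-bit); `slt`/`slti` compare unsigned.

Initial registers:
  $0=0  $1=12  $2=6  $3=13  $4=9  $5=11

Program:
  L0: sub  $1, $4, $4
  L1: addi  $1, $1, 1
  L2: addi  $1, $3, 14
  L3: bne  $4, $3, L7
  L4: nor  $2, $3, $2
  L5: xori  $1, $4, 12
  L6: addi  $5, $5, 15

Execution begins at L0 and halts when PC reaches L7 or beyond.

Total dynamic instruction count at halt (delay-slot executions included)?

5

  step pc=0: sub  $1, $4, $4  regs=(0,0,6,13,9,11)
  step pc=1: addi  $1, $1, 1  regs=(0,1,6,13,9,11)
  step pc=2: addi  $1, $3, 14  regs=(0,27,6,13,9,11)
  step pc=3: bne  $4, $3, L7  cond=T  regs=(0,27,6,13,9,11)
  step pc=4: nor  $2, $3, $2  regs=(0,27,65520,13,9,11)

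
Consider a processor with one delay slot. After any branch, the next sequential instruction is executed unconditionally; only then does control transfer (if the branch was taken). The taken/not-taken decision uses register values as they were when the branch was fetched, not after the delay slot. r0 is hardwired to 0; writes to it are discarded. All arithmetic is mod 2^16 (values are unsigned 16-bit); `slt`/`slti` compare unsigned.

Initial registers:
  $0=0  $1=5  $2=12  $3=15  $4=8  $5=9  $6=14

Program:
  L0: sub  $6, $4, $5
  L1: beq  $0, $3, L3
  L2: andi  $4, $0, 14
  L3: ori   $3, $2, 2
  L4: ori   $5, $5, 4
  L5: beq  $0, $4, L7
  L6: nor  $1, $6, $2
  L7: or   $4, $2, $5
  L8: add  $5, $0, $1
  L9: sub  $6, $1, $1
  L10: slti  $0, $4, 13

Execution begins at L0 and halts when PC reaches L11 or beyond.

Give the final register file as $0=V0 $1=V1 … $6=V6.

$0=0 $1=0 $2=12 $3=14 $4=13 $5=0 $6=0

  step pc=0: sub  $6, $4, $5  regs=(0,5,12,15,8,9,65535)
  step pc=1: beq  $0, $3, L3  cond=F  regs=(0,5,12,15,8,9,65535)
  step pc=2: andi  $4, $0, 14  regs=(0,5,12,15,0,9,65535)
  step pc=3: ori   $3, $2, 2  regs=(0,5,12,14,0,9,65535)
  step pc=4: ori   $5, $5, 4  regs=(0,5,12,14,0,13,65535)
  step pc=5: beq  $0, $4, L7  cond=T  regs=(0,5,12,14,0,13,65535)
  step pc=6: nor  $1, $6, $2  regs=(0,0,12,14,0,13,65535)
  step pc=7: or   $4, $2, $5  regs=(0,0,12,14,13,13,65535)
  step pc=8: add  $5, $0, $1  regs=(0,0,12,14,13,0,65535)
  step pc=9: sub  $6, $1, $1  regs=(0,0,12,14,13,0,0)
  step pc=10: slti  $0, $4, 13  regs=(0,0,12,14,13,0,0)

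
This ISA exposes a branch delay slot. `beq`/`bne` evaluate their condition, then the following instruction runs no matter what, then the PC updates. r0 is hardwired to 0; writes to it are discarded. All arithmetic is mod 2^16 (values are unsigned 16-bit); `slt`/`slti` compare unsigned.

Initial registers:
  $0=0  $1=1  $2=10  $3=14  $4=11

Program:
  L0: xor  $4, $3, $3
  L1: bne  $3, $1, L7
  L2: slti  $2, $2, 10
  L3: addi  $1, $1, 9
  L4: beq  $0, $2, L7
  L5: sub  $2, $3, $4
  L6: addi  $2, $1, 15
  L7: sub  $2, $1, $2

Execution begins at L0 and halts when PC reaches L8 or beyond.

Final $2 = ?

1

#0 xor  $4, $3, $3 ; 0/1/10/14/0
#1 bne  $3, $1, L7 ; 0/1/10/14/0 ; →target
#2 slti  $2, $2, 10 ; 0/1/0/14/0
#7 sub  $2, $1, $2 ; 0/1/1/14/0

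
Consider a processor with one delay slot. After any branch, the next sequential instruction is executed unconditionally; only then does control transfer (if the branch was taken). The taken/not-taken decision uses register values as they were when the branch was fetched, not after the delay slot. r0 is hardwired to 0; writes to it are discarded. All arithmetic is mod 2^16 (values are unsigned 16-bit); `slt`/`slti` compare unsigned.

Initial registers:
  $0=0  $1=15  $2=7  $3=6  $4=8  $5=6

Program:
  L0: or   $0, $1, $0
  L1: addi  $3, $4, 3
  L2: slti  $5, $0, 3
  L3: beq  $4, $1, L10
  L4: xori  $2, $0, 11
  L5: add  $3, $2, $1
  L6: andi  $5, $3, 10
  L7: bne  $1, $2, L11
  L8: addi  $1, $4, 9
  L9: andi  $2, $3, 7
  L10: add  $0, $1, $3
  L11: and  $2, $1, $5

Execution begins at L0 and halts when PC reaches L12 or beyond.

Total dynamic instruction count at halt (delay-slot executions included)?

[0] or   $0, $1, $0  →  {$0:0, $1:15, $2:7, $3:6, $4:8, $5:6}
[1] addi  $3, $4, 3  →  {$0:0, $1:15, $2:7, $3:11, $4:8, $5:6}
[2] slti  $5, $0, 3  →  {$0:0, $1:15, $2:7, $3:11, $4:8, $5:1}
[3] beq  $4, $1, L10  →  {$0:0, $1:15, $2:7, $3:11, $4:8, $5:1}  ⟨branch fallthrough⟩
[4] xori  $2, $0, 11  →  {$0:0, $1:15, $2:11, $3:11, $4:8, $5:1}
[5] add  $3, $2, $1  →  {$0:0, $1:15, $2:11, $3:26, $4:8, $5:1}
[6] andi  $5, $3, 10  →  {$0:0, $1:15, $2:11, $3:26, $4:8, $5:10}
[7] bne  $1, $2, L11  →  {$0:0, $1:15, $2:11, $3:26, $4:8, $5:10}  ⟨branch taken⟩
[8] addi  $1, $4, 9  →  {$0:0, $1:17, $2:11, $3:26, $4:8, $5:10}
[11] and  $2, $1, $5  →  {$0:0, $1:17, $2:0, $3:26, $4:8, $5:10}

10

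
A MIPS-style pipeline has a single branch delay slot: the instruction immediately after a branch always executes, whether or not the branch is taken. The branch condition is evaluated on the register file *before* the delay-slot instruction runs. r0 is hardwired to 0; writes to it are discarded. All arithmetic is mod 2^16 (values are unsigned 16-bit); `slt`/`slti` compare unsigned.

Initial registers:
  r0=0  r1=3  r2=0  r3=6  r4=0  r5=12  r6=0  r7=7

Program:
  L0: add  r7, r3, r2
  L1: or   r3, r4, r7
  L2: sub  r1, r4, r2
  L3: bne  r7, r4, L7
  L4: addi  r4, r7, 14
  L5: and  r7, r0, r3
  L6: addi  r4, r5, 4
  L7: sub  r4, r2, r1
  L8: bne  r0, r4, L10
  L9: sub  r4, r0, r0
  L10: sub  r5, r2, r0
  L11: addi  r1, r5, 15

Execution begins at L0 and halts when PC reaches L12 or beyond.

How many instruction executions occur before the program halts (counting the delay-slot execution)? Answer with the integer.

  step pc=0: add  r7, r3, r2  regs=(0,3,0,6,0,12,0,6)
  step pc=1: or   r3, r4, r7  regs=(0,3,0,6,0,12,0,6)
  step pc=2: sub  r1, r4, r2  regs=(0,0,0,6,0,12,0,6)
  step pc=3: bne  r7, r4, L7  cond=T  regs=(0,0,0,6,0,12,0,6)
  step pc=4: addi  r4, r7, 14  regs=(0,0,0,6,20,12,0,6)
  step pc=7: sub  r4, r2, r1  regs=(0,0,0,6,0,12,0,6)
  step pc=8: bne  r0, r4, L10  cond=F  regs=(0,0,0,6,0,12,0,6)
  step pc=9: sub  r4, r0, r0  regs=(0,0,0,6,0,12,0,6)
  step pc=10: sub  r5, r2, r0  regs=(0,0,0,6,0,0,0,6)
  step pc=11: addi  r1, r5, 15  regs=(0,15,0,6,0,0,0,6)

10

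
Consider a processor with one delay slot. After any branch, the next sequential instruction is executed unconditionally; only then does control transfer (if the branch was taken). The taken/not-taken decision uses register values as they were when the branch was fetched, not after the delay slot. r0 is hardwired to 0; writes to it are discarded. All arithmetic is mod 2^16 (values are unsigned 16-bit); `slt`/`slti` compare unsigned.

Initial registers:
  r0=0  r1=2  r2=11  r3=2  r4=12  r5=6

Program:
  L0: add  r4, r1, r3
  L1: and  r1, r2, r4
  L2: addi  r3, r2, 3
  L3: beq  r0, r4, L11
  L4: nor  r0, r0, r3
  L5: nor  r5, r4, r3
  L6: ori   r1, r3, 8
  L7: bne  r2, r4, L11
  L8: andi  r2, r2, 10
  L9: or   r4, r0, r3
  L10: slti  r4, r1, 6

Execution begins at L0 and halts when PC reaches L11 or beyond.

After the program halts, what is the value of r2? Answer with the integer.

10

#0 add  r4, r1, r3 ; 0/2/11/2/4/6
#1 and  r1, r2, r4 ; 0/0/11/2/4/6
#2 addi  r3, r2, 3 ; 0/0/11/14/4/6
#3 beq  r0, r4, L11 ; 0/0/11/14/4/6 ; →fallthru
#4 nor  r0, r0, r3 ; 0/0/11/14/4/6
#5 nor  r5, r4, r3 ; 0/0/11/14/4/65521
#6 ori   r1, r3, 8 ; 0/14/11/14/4/65521
#7 bne  r2, r4, L11 ; 0/14/11/14/4/65521 ; →target
#8 andi  r2, r2, 10 ; 0/14/10/14/4/65521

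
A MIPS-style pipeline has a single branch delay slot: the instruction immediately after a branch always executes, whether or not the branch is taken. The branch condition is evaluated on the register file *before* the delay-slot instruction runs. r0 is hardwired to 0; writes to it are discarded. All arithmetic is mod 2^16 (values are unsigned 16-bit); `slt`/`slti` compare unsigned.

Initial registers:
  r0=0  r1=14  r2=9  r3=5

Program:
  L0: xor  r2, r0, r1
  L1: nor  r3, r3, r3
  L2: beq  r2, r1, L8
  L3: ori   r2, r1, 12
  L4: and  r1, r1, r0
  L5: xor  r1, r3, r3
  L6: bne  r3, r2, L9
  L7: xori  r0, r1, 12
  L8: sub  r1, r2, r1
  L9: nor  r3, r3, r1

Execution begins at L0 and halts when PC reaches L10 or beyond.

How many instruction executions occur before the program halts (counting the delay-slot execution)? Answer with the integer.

[0] xor  r2, r0, r1  →  {r0:0, r1:14, r2:14, r3:5}
[1] nor  r3, r3, r3  →  {r0:0, r1:14, r2:14, r3:65530}
[2] beq  r2, r1, L8  →  {r0:0, r1:14, r2:14, r3:65530}  ⟨branch taken⟩
[3] ori   r2, r1, 12  →  {r0:0, r1:14, r2:14, r3:65530}
[8] sub  r1, r2, r1  →  {r0:0, r1:0, r2:14, r3:65530}
[9] nor  r3, r3, r1  →  {r0:0, r1:0, r2:14, r3:5}

6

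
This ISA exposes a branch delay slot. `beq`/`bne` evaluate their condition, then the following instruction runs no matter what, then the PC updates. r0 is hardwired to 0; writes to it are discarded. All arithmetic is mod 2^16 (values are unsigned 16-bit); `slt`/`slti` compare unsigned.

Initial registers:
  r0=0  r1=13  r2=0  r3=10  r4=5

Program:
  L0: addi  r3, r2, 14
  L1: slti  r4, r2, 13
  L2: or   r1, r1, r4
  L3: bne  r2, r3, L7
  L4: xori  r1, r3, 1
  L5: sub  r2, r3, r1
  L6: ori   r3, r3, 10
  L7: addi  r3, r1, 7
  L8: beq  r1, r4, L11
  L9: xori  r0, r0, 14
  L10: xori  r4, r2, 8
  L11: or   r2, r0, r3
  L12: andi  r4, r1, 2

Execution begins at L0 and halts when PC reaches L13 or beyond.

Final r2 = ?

  step pc=0: addi  r3, r2, 14  regs=(0,13,0,14,5)
  step pc=1: slti  r4, r2, 13  regs=(0,13,0,14,1)
  step pc=2: or   r1, r1, r4  regs=(0,13,0,14,1)
  step pc=3: bne  r2, r3, L7  cond=T  regs=(0,13,0,14,1)
  step pc=4: xori  r1, r3, 1  regs=(0,15,0,14,1)
  step pc=7: addi  r3, r1, 7  regs=(0,15,0,22,1)
  step pc=8: beq  r1, r4, L11  cond=F  regs=(0,15,0,22,1)
  step pc=9: xori  r0, r0, 14  regs=(0,15,0,22,1)
  step pc=10: xori  r4, r2, 8  regs=(0,15,0,22,8)
  step pc=11: or   r2, r0, r3  regs=(0,15,22,22,8)
  step pc=12: andi  r4, r1, 2  regs=(0,15,22,22,2)

22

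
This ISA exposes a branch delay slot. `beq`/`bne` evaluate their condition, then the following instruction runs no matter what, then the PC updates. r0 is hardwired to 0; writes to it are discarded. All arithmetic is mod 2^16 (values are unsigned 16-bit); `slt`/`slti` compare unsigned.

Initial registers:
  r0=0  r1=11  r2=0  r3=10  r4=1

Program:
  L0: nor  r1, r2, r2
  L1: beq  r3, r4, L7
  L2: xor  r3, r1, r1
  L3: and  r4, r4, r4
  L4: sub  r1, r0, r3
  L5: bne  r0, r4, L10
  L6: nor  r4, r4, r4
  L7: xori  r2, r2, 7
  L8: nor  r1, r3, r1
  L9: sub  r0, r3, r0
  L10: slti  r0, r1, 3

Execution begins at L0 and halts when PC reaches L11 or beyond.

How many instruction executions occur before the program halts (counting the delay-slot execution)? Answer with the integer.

  step pc=0: nor  r1, r2, r2  regs=(0,65535,0,10,1)
  step pc=1: beq  r3, r4, L7  cond=F  regs=(0,65535,0,10,1)
  step pc=2: xor  r3, r1, r1  regs=(0,65535,0,0,1)
  step pc=3: and  r4, r4, r4  regs=(0,65535,0,0,1)
  step pc=4: sub  r1, r0, r3  regs=(0,0,0,0,1)
  step pc=5: bne  r0, r4, L10  cond=T  regs=(0,0,0,0,1)
  step pc=6: nor  r4, r4, r4  regs=(0,0,0,0,65534)
  step pc=10: slti  r0, r1, 3  regs=(0,0,0,0,65534)

8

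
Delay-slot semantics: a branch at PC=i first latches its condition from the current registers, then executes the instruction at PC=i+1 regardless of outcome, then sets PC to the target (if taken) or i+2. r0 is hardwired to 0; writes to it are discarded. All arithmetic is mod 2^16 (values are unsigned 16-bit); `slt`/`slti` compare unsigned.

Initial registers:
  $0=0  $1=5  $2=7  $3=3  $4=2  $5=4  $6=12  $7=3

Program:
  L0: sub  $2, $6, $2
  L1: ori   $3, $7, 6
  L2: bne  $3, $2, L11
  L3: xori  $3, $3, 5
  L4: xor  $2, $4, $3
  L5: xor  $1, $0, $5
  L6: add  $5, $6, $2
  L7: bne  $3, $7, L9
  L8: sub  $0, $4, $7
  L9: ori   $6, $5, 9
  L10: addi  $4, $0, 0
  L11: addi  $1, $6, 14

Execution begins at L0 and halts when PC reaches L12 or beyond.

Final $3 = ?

2

[0] sub  $2, $6, $2  →  {$0:0, $1:5, $2:5, $3:3, $4:2, $5:4, $6:12, $7:3}
[1] ori   $3, $7, 6  →  {$0:0, $1:5, $2:5, $3:7, $4:2, $5:4, $6:12, $7:3}
[2] bne  $3, $2, L11  →  {$0:0, $1:5, $2:5, $3:7, $4:2, $5:4, $6:12, $7:3}  ⟨branch taken⟩
[3] xori  $3, $3, 5  →  {$0:0, $1:5, $2:5, $3:2, $4:2, $5:4, $6:12, $7:3}
[11] addi  $1, $6, 14  →  {$0:0, $1:26, $2:5, $3:2, $4:2, $5:4, $6:12, $7:3}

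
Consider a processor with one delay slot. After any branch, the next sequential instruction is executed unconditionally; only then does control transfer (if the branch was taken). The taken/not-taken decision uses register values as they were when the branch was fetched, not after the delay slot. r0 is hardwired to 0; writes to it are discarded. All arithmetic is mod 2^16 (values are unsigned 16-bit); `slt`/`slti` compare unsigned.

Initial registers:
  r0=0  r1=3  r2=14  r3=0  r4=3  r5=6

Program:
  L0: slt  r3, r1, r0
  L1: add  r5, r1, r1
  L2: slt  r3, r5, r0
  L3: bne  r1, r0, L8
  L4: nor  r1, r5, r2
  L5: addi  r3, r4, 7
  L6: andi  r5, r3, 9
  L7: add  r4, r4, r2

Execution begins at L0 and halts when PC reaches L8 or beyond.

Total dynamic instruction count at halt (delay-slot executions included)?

5

#0 slt  r3, r1, r0 ; 0/3/14/0/3/6
#1 add  r5, r1, r1 ; 0/3/14/0/3/6
#2 slt  r3, r5, r0 ; 0/3/14/0/3/6
#3 bne  r1, r0, L8 ; 0/3/14/0/3/6 ; →target
#4 nor  r1, r5, r2 ; 0/65521/14/0/3/6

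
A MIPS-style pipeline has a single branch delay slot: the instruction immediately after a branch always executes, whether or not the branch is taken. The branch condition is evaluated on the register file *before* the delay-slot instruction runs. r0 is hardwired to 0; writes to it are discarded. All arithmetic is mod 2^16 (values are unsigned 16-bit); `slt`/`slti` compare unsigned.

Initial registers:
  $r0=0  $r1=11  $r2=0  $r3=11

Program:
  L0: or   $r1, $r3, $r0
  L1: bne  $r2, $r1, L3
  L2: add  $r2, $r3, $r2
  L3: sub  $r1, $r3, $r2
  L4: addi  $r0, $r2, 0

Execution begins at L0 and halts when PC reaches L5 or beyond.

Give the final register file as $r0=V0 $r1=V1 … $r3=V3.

#0 or   $r1, $r3, $r0 ; 0/11/0/11
#1 bne  $r2, $r1, L3 ; 0/11/0/11 ; →target
#2 add  $r2, $r3, $r2 ; 0/11/11/11
#3 sub  $r1, $r3, $r2 ; 0/0/11/11
#4 addi  $r0, $r2, 0 ; 0/0/11/11

$r0=0 $r1=0 $r2=11 $r3=11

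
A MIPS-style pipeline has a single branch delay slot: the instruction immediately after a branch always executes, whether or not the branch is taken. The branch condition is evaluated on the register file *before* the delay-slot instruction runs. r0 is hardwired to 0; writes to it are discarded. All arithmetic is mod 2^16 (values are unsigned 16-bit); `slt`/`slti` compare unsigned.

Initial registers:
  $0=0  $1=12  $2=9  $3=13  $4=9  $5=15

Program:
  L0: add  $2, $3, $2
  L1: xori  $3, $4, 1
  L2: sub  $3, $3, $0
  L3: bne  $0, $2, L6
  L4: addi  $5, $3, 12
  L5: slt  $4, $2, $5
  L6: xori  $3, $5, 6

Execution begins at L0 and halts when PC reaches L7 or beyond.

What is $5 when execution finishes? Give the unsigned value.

#0 add  $2, $3, $2 ; 0/12/22/13/9/15
#1 xori  $3, $4, 1 ; 0/12/22/8/9/15
#2 sub  $3, $3, $0 ; 0/12/22/8/9/15
#3 bne  $0, $2, L6 ; 0/12/22/8/9/15 ; →target
#4 addi  $5, $3, 12 ; 0/12/22/8/9/20
#6 xori  $3, $5, 6 ; 0/12/22/18/9/20

20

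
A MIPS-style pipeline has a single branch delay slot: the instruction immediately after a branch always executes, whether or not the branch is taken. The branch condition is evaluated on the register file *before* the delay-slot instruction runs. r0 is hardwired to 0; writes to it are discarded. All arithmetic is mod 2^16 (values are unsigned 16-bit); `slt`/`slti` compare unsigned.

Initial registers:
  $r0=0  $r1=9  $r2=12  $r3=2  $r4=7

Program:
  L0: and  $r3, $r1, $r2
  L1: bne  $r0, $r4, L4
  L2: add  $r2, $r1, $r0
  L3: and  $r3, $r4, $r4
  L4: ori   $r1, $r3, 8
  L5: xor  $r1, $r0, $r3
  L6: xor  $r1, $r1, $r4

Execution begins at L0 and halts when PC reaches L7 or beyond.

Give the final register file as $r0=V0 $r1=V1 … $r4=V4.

$r0=0 $r1=15 $r2=9 $r3=8 $r4=7

PC=0  and  $r3, $r1, $r2     | $r0=0 $r1=9 $r2=12 $r3=8 $r4=7
PC=1  bne  $r0, $r4, L4      | $r0=0 $r1=9 $r2=12 $r3=8 $r4=7  [TAKEN]
PC=2  add  $r2, $r1, $r0     | $r0=0 $r1=9 $r2=9 $r3=8 $r4=7
PC=4  ori   $r1, $r3, 8      | $r0=0 $r1=8 $r2=9 $r3=8 $r4=7
PC=5  xor  $r1, $r0, $r3     | $r0=0 $r1=8 $r2=9 $r3=8 $r4=7
PC=6  xor  $r1, $r1, $r4     | $r0=0 $r1=15 $r2=9 $r3=8 $r4=7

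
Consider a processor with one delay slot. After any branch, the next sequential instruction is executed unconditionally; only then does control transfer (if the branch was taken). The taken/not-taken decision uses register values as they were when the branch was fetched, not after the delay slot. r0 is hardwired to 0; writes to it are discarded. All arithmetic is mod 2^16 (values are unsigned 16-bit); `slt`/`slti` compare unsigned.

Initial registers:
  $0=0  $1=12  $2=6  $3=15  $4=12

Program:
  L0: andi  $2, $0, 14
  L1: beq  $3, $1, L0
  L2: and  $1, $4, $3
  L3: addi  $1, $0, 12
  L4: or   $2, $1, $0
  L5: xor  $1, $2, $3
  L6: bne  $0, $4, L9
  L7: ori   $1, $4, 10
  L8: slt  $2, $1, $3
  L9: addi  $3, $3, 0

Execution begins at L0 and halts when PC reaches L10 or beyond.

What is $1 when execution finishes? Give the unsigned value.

14

#0 andi  $2, $0, 14 ; 0/12/0/15/12
#1 beq  $3, $1, L0 ; 0/12/0/15/12 ; →fallthru
#2 and  $1, $4, $3 ; 0/12/0/15/12
#3 addi  $1, $0, 12 ; 0/12/0/15/12
#4 or   $2, $1, $0 ; 0/12/12/15/12
#5 xor  $1, $2, $3 ; 0/3/12/15/12
#6 bne  $0, $4, L9 ; 0/3/12/15/12 ; →target
#7 ori   $1, $4, 10 ; 0/14/12/15/12
#9 addi  $3, $3, 0 ; 0/14/12/15/12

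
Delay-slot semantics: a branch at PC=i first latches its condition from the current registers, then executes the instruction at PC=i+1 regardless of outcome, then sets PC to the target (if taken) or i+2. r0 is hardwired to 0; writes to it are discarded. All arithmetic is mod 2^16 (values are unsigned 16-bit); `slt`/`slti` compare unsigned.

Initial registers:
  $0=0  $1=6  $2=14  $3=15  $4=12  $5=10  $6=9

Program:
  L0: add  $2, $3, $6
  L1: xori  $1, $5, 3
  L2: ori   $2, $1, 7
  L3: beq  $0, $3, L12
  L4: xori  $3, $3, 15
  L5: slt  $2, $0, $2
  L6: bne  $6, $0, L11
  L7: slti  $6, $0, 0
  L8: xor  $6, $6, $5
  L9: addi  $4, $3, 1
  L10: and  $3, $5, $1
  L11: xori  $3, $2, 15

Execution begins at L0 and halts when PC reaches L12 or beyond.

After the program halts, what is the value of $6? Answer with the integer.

[0] add  $2, $3, $6  →  {$0:0, $1:6, $2:24, $3:15, $4:12, $5:10, $6:9}
[1] xori  $1, $5, 3  →  {$0:0, $1:9, $2:24, $3:15, $4:12, $5:10, $6:9}
[2] ori   $2, $1, 7  →  {$0:0, $1:9, $2:15, $3:15, $4:12, $5:10, $6:9}
[3] beq  $0, $3, L12  →  {$0:0, $1:9, $2:15, $3:15, $4:12, $5:10, $6:9}  ⟨branch fallthrough⟩
[4] xori  $3, $3, 15  →  {$0:0, $1:9, $2:15, $3:0, $4:12, $5:10, $6:9}
[5] slt  $2, $0, $2  →  {$0:0, $1:9, $2:1, $3:0, $4:12, $5:10, $6:9}
[6] bne  $6, $0, L11  →  {$0:0, $1:9, $2:1, $3:0, $4:12, $5:10, $6:9}  ⟨branch taken⟩
[7] slti  $6, $0, 0  →  {$0:0, $1:9, $2:1, $3:0, $4:12, $5:10, $6:0}
[11] xori  $3, $2, 15  →  {$0:0, $1:9, $2:1, $3:14, $4:12, $5:10, $6:0}

0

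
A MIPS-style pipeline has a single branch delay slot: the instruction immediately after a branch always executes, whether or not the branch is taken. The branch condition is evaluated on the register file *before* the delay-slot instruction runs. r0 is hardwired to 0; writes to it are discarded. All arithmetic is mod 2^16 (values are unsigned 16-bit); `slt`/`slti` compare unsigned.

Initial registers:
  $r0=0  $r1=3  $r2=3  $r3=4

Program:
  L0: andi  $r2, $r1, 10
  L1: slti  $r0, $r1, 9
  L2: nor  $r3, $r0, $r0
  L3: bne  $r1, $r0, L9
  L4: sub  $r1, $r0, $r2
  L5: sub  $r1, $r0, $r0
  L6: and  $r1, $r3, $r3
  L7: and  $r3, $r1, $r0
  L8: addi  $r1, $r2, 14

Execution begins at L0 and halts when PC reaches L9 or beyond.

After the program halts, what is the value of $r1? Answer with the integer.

PC=0  andi  $r2, $r1, 10     | $r0=0 $r1=3 $r2=2 $r3=4
PC=1  slti  $r0, $r1, 9      | $r0=0 $r1=3 $r2=2 $r3=4
PC=2  nor  $r3, $r0, $r0     | $r0=0 $r1=3 $r2=2 $r3=65535
PC=3  bne  $r1, $r0, L9      | $r0=0 $r1=3 $r2=2 $r3=65535  [TAKEN]
PC=4  sub  $r1, $r0, $r2     | $r0=0 $r1=65534 $r2=2 $r3=65535

65534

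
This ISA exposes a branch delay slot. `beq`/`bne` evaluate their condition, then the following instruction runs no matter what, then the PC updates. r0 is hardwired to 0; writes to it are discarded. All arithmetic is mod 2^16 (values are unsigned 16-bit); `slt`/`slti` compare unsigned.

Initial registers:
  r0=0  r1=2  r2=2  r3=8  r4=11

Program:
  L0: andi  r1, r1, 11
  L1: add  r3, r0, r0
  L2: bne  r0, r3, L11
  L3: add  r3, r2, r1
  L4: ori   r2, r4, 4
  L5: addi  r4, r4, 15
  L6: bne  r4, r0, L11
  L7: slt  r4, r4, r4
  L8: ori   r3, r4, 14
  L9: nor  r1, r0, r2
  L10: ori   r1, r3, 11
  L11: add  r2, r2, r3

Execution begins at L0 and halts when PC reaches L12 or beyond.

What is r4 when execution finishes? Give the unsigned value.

0

[0] andi  r1, r1, 11  →  {r0:0, r1:2, r2:2, r3:8, r4:11}
[1] add  r3, r0, r0  →  {r0:0, r1:2, r2:2, r3:0, r4:11}
[2] bne  r0, r3, L11  →  {r0:0, r1:2, r2:2, r3:0, r4:11}  ⟨branch fallthrough⟩
[3] add  r3, r2, r1  →  {r0:0, r1:2, r2:2, r3:4, r4:11}
[4] ori   r2, r4, 4  →  {r0:0, r1:2, r2:15, r3:4, r4:11}
[5] addi  r4, r4, 15  →  {r0:0, r1:2, r2:15, r3:4, r4:26}
[6] bne  r4, r0, L11  →  {r0:0, r1:2, r2:15, r3:4, r4:26}  ⟨branch taken⟩
[7] slt  r4, r4, r4  →  {r0:0, r1:2, r2:15, r3:4, r4:0}
[11] add  r2, r2, r3  →  {r0:0, r1:2, r2:19, r3:4, r4:0}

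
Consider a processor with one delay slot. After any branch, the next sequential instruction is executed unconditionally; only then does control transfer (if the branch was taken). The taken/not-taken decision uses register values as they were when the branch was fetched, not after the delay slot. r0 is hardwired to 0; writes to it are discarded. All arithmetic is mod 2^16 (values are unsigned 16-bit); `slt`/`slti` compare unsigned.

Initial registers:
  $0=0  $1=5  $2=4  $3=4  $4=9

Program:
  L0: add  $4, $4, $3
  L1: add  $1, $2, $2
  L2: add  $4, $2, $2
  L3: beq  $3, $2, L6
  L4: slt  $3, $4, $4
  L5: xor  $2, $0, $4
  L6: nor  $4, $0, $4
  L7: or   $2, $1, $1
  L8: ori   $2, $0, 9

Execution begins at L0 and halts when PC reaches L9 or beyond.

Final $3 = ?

[0] add  $4, $4, $3  →  {$0:0, $1:5, $2:4, $3:4, $4:13}
[1] add  $1, $2, $2  →  {$0:0, $1:8, $2:4, $3:4, $4:13}
[2] add  $4, $2, $2  →  {$0:0, $1:8, $2:4, $3:4, $4:8}
[3] beq  $3, $2, L6  →  {$0:0, $1:8, $2:4, $3:4, $4:8}  ⟨branch taken⟩
[4] slt  $3, $4, $4  →  {$0:0, $1:8, $2:4, $3:0, $4:8}
[6] nor  $4, $0, $4  →  {$0:0, $1:8, $2:4, $3:0, $4:65527}
[7] or   $2, $1, $1  →  {$0:0, $1:8, $2:8, $3:0, $4:65527}
[8] ori   $2, $0, 9  →  {$0:0, $1:8, $2:9, $3:0, $4:65527}

0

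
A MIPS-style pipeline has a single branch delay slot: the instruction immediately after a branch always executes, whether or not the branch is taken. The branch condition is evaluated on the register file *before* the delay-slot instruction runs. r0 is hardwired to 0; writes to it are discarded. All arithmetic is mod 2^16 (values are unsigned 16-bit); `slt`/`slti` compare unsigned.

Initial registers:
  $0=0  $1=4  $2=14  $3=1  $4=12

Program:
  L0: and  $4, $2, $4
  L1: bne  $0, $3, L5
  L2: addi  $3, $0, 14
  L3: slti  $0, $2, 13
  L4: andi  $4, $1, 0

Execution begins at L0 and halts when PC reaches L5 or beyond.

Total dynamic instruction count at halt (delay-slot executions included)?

3

  step pc=0: and  $4, $2, $4  regs=(0,4,14,1,12)
  step pc=1: bne  $0, $3, L5  cond=T  regs=(0,4,14,1,12)
  step pc=2: addi  $3, $0, 14  regs=(0,4,14,14,12)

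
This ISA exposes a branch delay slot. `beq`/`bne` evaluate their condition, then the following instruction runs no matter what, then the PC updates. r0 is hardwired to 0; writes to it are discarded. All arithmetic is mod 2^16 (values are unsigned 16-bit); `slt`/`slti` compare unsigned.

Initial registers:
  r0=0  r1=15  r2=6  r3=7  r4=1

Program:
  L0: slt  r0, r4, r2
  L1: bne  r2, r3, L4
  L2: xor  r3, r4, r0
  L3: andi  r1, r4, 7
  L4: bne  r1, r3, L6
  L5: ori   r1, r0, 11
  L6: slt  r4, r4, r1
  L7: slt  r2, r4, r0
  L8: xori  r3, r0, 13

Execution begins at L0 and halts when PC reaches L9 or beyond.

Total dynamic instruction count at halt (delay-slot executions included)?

8

[0] slt  r0, r4, r2  →  {r0:0, r1:15, r2:6, r3:7, r4:1}
[1] bne  r2, r3, L4  →  {r0:0, r1:15, r2:6, r3:7, r4:1}  ⟨branch taken⟩
[2] xor  r3, r4, r0  →  {r0:0, r1:15, r2:6, r3:1, r4:1}
[4] bne  r1, r3, L6  →  {r0:0, r1:15, r2:6, r3:1, r4:1}  ⟨branch taken⟩
[5] ori   r1, r0, 11  →  {r0:0, r1:11, r2:6, r3:1, r4:1}
[6] slt  r4, r4, r1  →  {r0:0, r1:11, r2:6, r3:1, r4:1}
[7] slt  r2, r4, r0  →  {r0:0, r1:11, r2:0, r3:1, r4:1}
[8] xori  r3, r0, 13  →  {r0:0, r1:11, r2:0, r3:13, r4:1}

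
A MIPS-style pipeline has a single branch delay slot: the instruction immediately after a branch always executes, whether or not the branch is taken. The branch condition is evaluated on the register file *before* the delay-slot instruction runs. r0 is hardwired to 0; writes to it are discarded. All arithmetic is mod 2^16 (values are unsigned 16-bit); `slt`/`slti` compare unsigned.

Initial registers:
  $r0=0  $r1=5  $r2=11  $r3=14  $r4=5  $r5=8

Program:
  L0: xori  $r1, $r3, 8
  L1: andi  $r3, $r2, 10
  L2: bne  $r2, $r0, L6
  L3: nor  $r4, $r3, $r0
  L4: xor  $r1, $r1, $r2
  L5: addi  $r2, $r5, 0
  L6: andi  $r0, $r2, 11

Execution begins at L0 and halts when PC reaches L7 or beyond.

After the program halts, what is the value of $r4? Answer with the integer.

65525

[0] xori  $r1, $r3, 8  →  {$r0:0, $r1:6, $r2:11, $r3:14, $r4:5, $r5:8}
[1] andi  $r3, $r2, 10  →  {$r0:0, $r1:6, $r2:11, $r3:10, $r4:5, $r5:8}
[2] bne  $r2, $r0, L6  →  {$r0:0, $r1:6, $r2:11, $r3:10, $r4:5, $r5:8}  ⟨branch taken⟩
[3] nor  $r4, $r3, $r0  →  {$r0:0, $r1:6, $r2:11, $r3:10, $r4:65525, $r5:8}
[6] andi  $r0, $r2, 11  →  {$r0:0, $r1:6, $r2:11, $r3:10, $r4:65525, $r5:8}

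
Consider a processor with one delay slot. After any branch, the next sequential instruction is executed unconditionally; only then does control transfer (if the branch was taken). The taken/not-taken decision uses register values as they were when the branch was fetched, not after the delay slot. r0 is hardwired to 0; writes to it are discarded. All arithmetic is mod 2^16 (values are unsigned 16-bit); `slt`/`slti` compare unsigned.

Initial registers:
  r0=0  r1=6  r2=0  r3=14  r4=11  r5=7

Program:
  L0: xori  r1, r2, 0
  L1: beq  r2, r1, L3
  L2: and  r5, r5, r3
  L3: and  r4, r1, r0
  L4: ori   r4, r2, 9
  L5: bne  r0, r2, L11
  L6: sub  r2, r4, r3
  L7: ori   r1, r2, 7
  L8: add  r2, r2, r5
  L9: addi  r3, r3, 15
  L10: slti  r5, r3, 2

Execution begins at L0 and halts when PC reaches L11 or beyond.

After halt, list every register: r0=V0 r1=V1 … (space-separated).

r0=0 r1=65535 r2=1 r3=29 r4=9 r5=0

[0] xori  r1, r2, 0  →  {r0:0, r1:0, r2:0, r3:14, r4:11, r5:7}
[1] beq  r2, r1, L3  →  {r0:0, r1:0, r2:0, r3:14, r4:11, r5:7}  ⟨branch taken⟩
[2] and  r5, r5, r3  →  {r0:0, r1:0, r2:0, r3:14, r4:11, r5:6}
[3] and  r4, r1, r0  →  {r0:0, r1:0, r2:0, r3:14, r4:0, r5:6}
[4] ori   r4, r2, 9  →  {r0:0, r1:0, r2:0, r3:14, r4:9, r5:6}
[5] bne  r0, r2, L11  →  {r0:0, r1:0, r2:0, r3:14, r4:9, r5:6}  ⟨branch fallthrough⟩
[6] sub  r2, r4, r3  →  {r0:0, r1:0, r2:65531, r3:14, r4:9, r5:6}
[7] ori   r1, r2, 7  →  {r0:0, r1:65535, r2:65531, r3:14, r4:9, r5:6}
[8] add  r2, r2, r5  →  {r0:0, r1:65535, r2:1, r3:14, r4:9, r5:6}
[9] addi  r3, r3, 15  →  {r0:0, r1:65535, r2:1, r3:29, r4:9, r5:6}
[10] slti  r5, r3, 2  →  {r0:0, r1:65535, r2:1, r3:29, r4:9, r5:0}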